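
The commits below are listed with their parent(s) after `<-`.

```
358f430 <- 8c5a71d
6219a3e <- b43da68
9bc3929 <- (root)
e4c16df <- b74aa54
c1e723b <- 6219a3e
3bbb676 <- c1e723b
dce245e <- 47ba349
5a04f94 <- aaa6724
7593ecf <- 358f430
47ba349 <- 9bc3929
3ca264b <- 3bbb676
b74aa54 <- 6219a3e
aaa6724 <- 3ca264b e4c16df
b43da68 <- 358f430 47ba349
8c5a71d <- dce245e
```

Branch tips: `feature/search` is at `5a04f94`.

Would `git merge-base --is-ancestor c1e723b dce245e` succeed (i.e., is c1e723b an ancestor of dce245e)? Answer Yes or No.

Ancestors of dce245e: {47ba349, 9bc3929, dce245e}.
c1e723b is not in that set, so it is not an ancestor of dce245e.

No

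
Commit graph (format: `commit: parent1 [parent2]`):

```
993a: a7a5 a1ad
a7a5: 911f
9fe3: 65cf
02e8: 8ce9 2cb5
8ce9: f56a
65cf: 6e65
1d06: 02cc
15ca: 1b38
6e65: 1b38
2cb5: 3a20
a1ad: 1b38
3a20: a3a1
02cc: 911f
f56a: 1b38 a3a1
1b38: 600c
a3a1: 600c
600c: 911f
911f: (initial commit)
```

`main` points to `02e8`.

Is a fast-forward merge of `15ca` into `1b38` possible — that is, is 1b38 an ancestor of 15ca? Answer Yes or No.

A fast-forward from 1b38 to 15ca is possible iff 1b38 is an ancestor of 15ca.
Ancestors of 15ca: {15ca, 1b38, 600c, 911f}.
1b38 is among them, so fast-forward is possible.

Yes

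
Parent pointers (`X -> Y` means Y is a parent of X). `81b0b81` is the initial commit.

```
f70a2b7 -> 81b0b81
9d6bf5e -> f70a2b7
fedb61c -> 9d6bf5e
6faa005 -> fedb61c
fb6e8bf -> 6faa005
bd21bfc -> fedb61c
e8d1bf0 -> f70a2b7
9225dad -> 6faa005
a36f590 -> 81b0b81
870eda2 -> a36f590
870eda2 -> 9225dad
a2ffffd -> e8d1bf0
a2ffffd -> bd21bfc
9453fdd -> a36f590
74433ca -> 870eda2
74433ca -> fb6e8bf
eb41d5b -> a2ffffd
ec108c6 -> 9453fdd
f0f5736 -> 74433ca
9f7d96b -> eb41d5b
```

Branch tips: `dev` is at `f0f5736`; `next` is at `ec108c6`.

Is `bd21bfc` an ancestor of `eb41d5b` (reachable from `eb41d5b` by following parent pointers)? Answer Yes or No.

Yes

Ancestors of eb41d5b (commits reachable by following parents): {81b0b81, 9d6bf5e, a2ffffd, bd21bfc, e8d1bf0, eb41d5b, f70a2b7, fedb61c}.
bd21bfc is in that set, so it is an ancestor of eb41d5b.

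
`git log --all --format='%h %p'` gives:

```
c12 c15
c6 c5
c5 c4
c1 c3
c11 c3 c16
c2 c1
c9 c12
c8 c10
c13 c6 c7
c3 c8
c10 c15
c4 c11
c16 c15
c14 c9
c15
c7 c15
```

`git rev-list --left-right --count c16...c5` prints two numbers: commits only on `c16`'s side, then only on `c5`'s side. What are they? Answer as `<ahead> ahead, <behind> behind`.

Reachable from c16: {c15, c16}.
Reachable from c5: {c10, c11, c15, c16, c3, c4, c5, c8}.
Only in c16's history (ahead): {} — 0.
Only in c5's history (behind): {c10, c11, c3, c4, c5, c8} — 6.

0 ahead, 6 behind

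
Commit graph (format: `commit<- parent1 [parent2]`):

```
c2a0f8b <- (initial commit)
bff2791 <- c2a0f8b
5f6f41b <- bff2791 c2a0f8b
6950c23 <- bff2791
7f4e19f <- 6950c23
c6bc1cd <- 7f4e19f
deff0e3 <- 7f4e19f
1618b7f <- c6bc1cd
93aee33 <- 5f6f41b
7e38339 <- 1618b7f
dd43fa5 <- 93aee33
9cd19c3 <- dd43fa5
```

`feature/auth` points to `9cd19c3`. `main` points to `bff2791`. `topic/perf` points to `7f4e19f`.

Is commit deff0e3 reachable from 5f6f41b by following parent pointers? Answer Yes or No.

Ancestors of 5f6f41b: {5f6f41b, bff2791, c2a0f8b}.
deff0e3 is not in that set, so it is not an ancestor of 5f6f41b.

No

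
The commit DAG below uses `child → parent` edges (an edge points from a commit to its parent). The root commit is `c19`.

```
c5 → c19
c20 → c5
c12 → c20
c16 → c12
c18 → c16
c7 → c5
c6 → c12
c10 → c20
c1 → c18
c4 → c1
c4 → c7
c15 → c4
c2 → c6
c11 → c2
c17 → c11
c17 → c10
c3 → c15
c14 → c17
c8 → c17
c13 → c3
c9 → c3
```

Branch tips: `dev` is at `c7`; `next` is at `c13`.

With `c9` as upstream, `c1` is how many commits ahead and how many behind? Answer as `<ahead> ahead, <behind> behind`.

0 ahead, 5 behind

Reachable from c1: {c1, c12, c16, c18, c19, c20, c5}.
Reachable from c9: {c1, c12, c15, c16, c18, c19, c20, c3, c4, c5, c7, c9}.
Only in c1's history (ahead): {} — 0.
Only in c9's history (behind): {c15, c3, c4, c7, c9} — 5.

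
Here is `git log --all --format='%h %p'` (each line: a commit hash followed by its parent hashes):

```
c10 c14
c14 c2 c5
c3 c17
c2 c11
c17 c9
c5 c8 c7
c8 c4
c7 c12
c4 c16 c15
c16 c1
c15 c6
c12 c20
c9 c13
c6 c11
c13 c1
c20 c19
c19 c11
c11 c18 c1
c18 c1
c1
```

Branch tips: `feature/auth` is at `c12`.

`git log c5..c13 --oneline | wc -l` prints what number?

1

Reachable from c13: {c1, c13}.
Reachable from c5: {c1, c11, c12, c15, c16, c18, c19, c20, c4, c5, c6, c7, c8}.
In c13's history but not c5's: {c13} — 1 commit.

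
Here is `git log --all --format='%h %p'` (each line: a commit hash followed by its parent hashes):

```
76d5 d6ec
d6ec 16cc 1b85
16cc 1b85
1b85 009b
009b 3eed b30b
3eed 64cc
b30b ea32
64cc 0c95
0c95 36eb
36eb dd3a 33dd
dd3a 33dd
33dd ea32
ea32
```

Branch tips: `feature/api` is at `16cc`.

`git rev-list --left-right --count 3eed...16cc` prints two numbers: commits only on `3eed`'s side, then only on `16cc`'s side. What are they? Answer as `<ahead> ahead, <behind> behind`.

Reachable from 3eed: {0c95, 33dd, 36eb, 3eed, 64cc, dd3a, ea32}.
Reachable from 16cc: {009b, 0c95, 16cc, 1b85, 33dd, 36eb, 3eed, 64cc, b30b, dd3a, ea32}.
Only in 3eed's history (ahead): {} — 0.
Only in 16cc's history (behind): {009b, 16cc, 1b85, b30b} — 4.

0 ahead, 4 behind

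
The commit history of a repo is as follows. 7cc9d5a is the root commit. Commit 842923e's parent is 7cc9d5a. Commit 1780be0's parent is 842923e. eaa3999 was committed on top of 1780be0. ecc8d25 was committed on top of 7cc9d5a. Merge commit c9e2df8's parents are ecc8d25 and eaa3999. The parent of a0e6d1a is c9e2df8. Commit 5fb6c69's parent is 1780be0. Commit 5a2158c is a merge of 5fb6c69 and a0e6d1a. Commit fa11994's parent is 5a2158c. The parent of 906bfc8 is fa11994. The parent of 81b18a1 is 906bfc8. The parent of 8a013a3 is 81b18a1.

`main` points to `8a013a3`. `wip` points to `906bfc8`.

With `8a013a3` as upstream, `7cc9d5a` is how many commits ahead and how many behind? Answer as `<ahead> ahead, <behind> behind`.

0 ahead, 12 behind

Reachable from 7cc9d5a: {7cc9d5a}.
Reachable from 8a013a3: {1780be0, 5a2158c, 5fb6c69, 7cc9d5a, 81b18a1, 842923e, 8a013a3, 906bfc8, a0e6d1a, c9e2df8, eaa3999, ecc8d25, fa11994}.
Only in 7cc9d5a's history (ahead): {} — 0.
Only in 8a013a3's history (behind): {1780be0, 5a2158c, 5fb6c69, 81b18a1, 842923e, 8a013a3, 906bfc8, a0e6d1a, c9e2df8, eaa3999, ecc8d25, fa11994} — 12.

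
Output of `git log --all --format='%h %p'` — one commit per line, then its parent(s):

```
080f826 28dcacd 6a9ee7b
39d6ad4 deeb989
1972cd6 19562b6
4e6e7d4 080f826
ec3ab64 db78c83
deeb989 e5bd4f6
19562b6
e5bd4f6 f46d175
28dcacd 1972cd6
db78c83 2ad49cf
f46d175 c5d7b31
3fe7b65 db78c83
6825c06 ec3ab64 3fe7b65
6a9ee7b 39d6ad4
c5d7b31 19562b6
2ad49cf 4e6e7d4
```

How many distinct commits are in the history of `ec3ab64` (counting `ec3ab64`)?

14

Walking parent pointers from ec3ab64: reachable set = {080f826, 19562b6, 1972cd6, 28dcacd, 2ad49cf, 39d6ad4, 4e6e7d4, 6a9ee7b, c5d7b31, db78c83, deeb989, e5bd4f6, ec3ab64, f46d175}.
That is 14 commits.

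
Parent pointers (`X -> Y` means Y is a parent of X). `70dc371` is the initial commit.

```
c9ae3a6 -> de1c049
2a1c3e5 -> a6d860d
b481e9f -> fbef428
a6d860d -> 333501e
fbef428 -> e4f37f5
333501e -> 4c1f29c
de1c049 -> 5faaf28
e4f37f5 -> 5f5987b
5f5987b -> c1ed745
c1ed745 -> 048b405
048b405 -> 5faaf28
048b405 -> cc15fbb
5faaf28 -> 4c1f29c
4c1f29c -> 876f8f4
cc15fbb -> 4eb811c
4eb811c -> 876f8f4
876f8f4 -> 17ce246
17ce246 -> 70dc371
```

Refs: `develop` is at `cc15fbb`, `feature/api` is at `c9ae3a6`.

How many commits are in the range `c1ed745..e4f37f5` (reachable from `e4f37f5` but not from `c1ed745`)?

2

Reachable from e4f37f5: {048b405, 17ce246, 4c1f29c, 4eb811c, 5f5987b, 5faaf28, 70dc371, 876f8f4, c1ed745, cc15fbb, e4f37f5}.
Reachable from c1ed745: {048b405, 17ce246, 4c1f29c, 4eb811c, 5faaf28, 70dc371, 876f8f4, c1ed745, cc15fbb}.
In e4f37f5's history but not c1ed745's: {5f5987b, e4f37f5} — 2 commits.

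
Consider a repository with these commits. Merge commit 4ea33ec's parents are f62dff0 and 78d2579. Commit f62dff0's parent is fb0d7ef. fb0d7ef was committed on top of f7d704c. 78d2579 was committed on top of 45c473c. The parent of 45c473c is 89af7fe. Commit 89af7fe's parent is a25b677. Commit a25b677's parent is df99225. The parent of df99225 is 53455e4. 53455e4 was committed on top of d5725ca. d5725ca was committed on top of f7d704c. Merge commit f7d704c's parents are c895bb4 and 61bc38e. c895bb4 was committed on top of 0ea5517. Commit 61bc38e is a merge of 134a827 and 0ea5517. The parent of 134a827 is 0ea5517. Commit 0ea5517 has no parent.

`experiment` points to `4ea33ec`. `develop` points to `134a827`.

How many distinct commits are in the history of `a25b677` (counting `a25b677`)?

Walking parent pointers from a25b677: reachable set = {0ea5517, 134a827, 53455e4, 61bc38e, a25b677, c895bb4, d5725ca, df99225, f7d704c}.
That is 9 commits.

9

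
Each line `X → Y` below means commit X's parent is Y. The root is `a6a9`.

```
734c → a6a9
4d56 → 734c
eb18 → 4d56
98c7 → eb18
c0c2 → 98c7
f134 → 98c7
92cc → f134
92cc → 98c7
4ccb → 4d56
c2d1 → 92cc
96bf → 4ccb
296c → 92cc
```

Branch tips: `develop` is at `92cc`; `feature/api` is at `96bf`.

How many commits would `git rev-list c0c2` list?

Walking parent pointers from c0c2: reachable set = {4d56, 734c, 98c7, a6a9, c0c2, eb18}.
That is 6 commits.

6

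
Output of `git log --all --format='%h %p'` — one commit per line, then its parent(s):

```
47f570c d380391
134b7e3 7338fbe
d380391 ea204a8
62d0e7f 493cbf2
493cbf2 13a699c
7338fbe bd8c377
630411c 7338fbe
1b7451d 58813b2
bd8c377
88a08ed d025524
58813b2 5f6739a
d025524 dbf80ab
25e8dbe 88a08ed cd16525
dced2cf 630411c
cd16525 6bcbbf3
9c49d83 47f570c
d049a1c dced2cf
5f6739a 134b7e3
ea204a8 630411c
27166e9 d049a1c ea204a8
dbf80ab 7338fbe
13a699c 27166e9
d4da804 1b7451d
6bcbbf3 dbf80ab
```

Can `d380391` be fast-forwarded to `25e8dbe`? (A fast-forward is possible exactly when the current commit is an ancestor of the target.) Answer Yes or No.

A fast-forward from d380391 to 25e8dbe is possible iff d380391 is an ancestor of 25e8dbe.
Ancestors of 25e8dbe: {25e8dbe, 6bcbbf3, 7338fbe, 88a08ed, bd8c377, cd16525, d025524, dbf80ab}.
d380391 is not among them, so fast-forward is not possible.

No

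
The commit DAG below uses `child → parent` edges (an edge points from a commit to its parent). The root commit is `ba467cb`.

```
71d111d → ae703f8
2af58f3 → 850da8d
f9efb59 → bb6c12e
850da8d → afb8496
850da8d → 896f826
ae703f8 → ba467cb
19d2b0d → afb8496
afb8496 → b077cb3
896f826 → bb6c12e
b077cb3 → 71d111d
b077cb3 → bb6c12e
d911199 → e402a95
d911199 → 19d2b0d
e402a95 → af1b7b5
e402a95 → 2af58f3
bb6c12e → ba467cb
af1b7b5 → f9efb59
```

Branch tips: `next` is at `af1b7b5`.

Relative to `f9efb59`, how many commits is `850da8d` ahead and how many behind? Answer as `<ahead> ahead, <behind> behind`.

6 ahead, 1 behind

Reachable from 850da8d: {71d111d, 850da8d, 896f826, ae703f8, afb8496, b077cb3, ba467cb, bb6c12e}.
Reachable from f9efb59: {ba467cb, bb6c12e, f9efb59}.
Only in 850da8d's history (ahead): {71d111d, 850da8d, 896f826, ae703f8, afb8496, b077cb3} — 6.
Only in f9efb59's history (behind): {f9efb59} — 1.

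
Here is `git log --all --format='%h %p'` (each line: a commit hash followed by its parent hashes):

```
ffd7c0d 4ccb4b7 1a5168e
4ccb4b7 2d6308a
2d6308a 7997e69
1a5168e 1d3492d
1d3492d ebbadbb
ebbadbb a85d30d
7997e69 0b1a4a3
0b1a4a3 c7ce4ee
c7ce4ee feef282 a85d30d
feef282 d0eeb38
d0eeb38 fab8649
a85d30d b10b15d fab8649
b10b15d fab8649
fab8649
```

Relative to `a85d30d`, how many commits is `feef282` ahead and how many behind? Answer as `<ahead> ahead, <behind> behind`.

Reachable from feef282: {d0eeb38, fab8649, feef282}.
Reachable from a85d30d: {a85d30d, b10b15d, fab8649}.
Only in feef282's history (ahead): {d0eeb38, feef282} — 2.
Only in a85d30d's history (behind): {a85d30d, b10b15d} — 2.

2 ahead, 2 behind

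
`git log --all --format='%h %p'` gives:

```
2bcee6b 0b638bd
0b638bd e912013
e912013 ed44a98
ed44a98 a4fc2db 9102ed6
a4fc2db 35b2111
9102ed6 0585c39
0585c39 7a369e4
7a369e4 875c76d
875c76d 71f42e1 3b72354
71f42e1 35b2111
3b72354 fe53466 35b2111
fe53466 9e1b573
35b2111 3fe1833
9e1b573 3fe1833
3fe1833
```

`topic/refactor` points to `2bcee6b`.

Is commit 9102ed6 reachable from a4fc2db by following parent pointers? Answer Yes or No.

No

Ancestors of a4fc2db: {35b2111, 3fe1833, a4fc2db}.
9102ed6 is not in that set, so it is not an ancestor of a4fc2db.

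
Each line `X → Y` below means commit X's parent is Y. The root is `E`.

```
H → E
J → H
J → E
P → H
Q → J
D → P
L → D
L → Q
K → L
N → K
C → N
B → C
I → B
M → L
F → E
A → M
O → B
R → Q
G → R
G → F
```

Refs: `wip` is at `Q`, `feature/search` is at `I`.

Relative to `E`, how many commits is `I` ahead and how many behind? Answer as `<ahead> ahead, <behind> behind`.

11 ahead, 0 behind

Reachable from I: {B, C, D, E, H, I, J, K, L, N, P, Q}.
Reachable from E: {E}.
Only in I's history (ahead): {B, C, D, H, I, J, K, L, N, P, Q} — 11.
Only in E's history (behind): {} — 0.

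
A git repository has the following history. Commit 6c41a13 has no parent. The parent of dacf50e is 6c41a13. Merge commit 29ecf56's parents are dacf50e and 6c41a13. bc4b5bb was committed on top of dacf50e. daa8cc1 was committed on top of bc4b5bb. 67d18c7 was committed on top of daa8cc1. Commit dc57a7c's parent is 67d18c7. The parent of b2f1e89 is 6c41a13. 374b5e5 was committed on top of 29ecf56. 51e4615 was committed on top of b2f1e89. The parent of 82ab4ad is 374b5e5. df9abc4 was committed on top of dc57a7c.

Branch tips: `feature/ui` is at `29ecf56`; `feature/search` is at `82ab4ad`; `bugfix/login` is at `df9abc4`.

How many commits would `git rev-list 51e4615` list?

Walking parent pointers from 51e4615: reachable set = {51e4615, 6c41a13, b2f1e89}.
That is 3 commits.

3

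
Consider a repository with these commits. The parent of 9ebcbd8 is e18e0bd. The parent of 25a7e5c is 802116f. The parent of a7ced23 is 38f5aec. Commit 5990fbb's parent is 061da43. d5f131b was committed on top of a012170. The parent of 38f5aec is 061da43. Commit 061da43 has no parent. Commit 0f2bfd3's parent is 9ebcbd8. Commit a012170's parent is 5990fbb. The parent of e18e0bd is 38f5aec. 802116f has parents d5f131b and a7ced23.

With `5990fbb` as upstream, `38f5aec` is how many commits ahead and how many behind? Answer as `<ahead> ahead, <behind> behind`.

Reachable from 38f5aec: {061da43, 38f5aec}.
Reachable from 5990fbb: {061da43, 5990fbb}.
Only in 38f5aec's history (ahead): {38f5aec} — 1.
Only in 5990fbb's history (behind): {5990fbb} — 1.

1 ahead, 1 behind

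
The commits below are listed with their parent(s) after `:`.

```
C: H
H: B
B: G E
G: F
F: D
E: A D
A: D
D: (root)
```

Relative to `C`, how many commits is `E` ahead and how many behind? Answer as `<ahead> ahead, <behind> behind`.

0 ahead, 5 behind

Reachable from E: {A, D, E}.
Reachable from C: {A, B, C, D, E, F, G, H}.
Only in E's history (ahead): {} — 0.
Only in C's history (behind): {B, C, F, G, H} — 5.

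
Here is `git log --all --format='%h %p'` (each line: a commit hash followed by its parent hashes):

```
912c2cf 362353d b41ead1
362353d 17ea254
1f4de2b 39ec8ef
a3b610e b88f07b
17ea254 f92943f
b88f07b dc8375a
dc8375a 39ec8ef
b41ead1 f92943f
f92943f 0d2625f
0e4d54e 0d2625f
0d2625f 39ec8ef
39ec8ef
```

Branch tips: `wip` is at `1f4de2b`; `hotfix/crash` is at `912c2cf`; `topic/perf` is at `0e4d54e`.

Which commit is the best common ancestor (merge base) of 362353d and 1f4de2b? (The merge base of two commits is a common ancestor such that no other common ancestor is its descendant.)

39ec8ef

Ancestors of 362353d: {0d2625f, 17ea254, 362353d, 39ec8ef, f92943f}.
Ancestors of 1f4de2b: {1f4de2b, 39ec8ef}.
Common ancestors: {39ec8ef}.
The only common ancestor is 39ec8ef, so it is the merge base.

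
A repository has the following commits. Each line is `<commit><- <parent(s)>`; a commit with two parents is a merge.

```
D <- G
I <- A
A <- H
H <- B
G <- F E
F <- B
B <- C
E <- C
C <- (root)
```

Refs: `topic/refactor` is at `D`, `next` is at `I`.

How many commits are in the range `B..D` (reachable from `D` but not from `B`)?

4

Reachable from D: {B, C, D, E, F, G}.
Reachable from B: {B, C}.
In D's history but not B's: {D, E, F, G} — 4 commits.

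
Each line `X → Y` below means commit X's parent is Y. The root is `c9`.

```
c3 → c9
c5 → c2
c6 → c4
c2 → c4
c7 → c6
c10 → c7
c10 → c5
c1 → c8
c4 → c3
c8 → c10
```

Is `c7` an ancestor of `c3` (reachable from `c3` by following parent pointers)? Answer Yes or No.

Ancestors of c3: {c3, c9}.
c7 is not in that set, so it is not an ancestor of c3.

No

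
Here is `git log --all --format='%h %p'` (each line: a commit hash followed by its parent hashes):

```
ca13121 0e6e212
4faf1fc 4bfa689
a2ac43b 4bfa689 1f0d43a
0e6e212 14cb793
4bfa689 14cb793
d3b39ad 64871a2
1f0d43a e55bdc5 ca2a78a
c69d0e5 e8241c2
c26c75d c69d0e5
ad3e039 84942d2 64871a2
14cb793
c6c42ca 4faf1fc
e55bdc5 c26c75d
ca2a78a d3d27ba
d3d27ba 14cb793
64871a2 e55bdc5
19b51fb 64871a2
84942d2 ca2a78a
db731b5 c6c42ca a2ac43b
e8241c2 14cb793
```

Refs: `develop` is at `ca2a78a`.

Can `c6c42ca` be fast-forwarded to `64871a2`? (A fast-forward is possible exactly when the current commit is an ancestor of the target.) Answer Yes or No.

A fast-forward from c6c42ca to 64871a2 is possible iff c6c42ca is an ancestor of 64871a2.
Ancestors of 64871a2: {14cb793, 64871a2, c26c75d, c69d0e5, e55bdc5, e8241c2}.
c6c42ca is not among them, so fast-forward is not possible.

No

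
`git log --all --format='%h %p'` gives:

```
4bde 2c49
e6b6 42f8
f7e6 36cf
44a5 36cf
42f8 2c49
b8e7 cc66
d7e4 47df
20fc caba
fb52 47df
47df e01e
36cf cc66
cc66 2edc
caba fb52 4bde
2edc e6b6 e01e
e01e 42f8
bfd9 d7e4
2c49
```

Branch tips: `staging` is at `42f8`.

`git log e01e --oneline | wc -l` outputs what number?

Walking parent pointers from e01e: reachable set = {2c49, 42f8, e01e}.
That is 3 commits.

3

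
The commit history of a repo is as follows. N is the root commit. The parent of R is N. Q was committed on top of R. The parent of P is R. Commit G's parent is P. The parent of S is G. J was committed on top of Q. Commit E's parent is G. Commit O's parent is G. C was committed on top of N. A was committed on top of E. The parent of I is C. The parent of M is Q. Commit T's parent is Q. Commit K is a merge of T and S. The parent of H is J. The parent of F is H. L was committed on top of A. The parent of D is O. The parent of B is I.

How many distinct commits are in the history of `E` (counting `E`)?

5

Walking parent pointers from E: reachable set = {E, G, N, P, R}.
That is 5 commits.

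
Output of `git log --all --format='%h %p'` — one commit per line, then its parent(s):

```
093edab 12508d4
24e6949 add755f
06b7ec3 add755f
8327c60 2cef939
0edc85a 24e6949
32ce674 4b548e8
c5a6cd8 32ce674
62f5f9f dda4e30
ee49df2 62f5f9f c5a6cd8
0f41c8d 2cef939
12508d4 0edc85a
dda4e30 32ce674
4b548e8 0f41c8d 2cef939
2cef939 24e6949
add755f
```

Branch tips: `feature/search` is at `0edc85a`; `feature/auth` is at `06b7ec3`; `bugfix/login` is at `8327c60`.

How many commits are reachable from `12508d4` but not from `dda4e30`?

Reachable from 12508d4: {0edc85a, 12508d4, 24e6949, add755f}.
Reachable from dda4e30: {0f41c8d, 24e6949, 2cef939, 32ce674, 4b548e8, add755f, dda4e30}.
In 12508d4's history but not dda4e30's: {0edc85a, 12508d4} — 2 commits.

2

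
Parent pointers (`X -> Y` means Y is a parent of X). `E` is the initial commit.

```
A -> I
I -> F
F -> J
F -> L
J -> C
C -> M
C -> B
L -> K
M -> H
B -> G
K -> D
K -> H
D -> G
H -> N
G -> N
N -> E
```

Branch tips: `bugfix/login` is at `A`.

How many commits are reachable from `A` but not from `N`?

12

Reachable from A: {A, B, C, D, E, F, G, H, I, J, K, L, M, N}.
Reachable from N: {E, N}.
In A's history but not N's: {A, B, C, D, F, G, H, I, J, K, L, M} — 12 commits.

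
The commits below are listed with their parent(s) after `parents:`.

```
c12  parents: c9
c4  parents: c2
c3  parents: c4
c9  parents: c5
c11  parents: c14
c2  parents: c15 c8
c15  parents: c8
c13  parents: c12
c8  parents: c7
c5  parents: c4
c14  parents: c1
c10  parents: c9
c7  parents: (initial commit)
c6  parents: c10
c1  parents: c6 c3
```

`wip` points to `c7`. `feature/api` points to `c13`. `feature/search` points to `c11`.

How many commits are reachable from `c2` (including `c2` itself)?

4

Walking parent pointers from c2: reachable set = {c15, c2, c7, c8}.
That is 4 commits.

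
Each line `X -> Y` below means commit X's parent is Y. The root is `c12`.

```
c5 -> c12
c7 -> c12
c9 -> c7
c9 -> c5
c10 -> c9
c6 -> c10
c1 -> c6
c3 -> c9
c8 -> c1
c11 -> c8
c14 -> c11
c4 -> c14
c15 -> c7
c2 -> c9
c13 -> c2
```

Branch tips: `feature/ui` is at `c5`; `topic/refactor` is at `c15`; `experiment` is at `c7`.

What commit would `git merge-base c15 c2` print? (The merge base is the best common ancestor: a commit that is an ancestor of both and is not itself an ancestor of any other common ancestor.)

Ancestors of c15: {c12, c15, c7}.
Ancestors of c2: {c12, c2, c5, c7, c9}.
Common ancestors: {c12, c7}.
Among these, c7 is not an ancestor of any other common ancestor — it is the merge base.

c7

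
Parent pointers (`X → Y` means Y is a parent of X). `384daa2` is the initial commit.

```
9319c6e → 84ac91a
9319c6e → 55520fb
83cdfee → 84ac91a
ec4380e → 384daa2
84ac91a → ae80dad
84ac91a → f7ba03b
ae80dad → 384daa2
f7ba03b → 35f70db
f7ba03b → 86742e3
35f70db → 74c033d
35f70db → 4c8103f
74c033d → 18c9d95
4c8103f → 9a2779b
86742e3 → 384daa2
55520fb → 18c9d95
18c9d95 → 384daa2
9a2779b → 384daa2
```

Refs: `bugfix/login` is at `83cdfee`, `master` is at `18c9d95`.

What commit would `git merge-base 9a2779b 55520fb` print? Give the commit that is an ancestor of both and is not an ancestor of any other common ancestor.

Ancestors of 9a2779b: {384daa2, 9a2779b}.
Ancestors of 55520fb: {18c9d95, 384daa2, 55520fb}.
Common ancestors: {384daa2}.
The only common ancestor is 384daa2, so it is the merge base.

384daa2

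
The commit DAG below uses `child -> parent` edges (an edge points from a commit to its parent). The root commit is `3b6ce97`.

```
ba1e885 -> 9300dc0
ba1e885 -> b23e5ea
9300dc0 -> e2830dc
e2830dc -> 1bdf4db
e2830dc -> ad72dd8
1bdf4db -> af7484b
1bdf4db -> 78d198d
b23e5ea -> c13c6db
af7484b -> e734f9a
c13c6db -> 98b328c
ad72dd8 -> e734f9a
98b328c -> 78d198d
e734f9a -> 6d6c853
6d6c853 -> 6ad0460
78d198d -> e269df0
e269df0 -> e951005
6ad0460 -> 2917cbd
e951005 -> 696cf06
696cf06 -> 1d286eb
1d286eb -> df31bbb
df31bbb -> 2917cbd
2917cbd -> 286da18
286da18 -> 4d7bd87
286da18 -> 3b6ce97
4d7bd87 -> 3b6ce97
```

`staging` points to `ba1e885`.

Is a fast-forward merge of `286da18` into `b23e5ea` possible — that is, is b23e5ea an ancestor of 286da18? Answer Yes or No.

No

A fast-forward from b23e5ea to 286da18 is possible iff b23e5ea is an ancestor of 286da18.
Ancestors of 286da18: {286da18, 3b6ce97, 4d7bd87}.
b23e5ea is not among them, so fast-forward is not possible.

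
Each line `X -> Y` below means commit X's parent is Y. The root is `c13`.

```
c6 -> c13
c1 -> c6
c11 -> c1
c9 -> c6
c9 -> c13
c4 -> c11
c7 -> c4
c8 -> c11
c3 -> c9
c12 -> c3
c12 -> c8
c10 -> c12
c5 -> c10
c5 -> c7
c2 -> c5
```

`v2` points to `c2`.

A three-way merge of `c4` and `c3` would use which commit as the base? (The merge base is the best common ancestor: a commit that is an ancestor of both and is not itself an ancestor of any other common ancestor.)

Ancestors of c4: {c1, c11, c13, c4, c6}.
Ancestors of c3: {c13, c3, c6, c9}.
Common ancestors: {c13, c6}.
Among these, c6 is not an ancestor of any other common ancestor — it is the merge base.

c6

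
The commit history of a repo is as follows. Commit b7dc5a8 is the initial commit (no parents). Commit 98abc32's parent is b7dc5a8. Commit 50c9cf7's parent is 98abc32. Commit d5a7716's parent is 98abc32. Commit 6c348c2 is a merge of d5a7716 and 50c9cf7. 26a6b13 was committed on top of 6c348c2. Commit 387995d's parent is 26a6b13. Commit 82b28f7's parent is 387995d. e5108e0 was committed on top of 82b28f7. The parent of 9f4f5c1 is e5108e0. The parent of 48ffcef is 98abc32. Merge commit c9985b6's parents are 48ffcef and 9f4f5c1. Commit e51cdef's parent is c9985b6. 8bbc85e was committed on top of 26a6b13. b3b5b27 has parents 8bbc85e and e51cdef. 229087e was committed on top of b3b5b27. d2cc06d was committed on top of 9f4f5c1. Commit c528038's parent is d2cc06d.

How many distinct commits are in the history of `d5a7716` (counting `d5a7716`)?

Walking parent pointers from d5a7716: reachable set = {98abc32, b7dc5a8, d5a7716}.
That is 3 commits.

3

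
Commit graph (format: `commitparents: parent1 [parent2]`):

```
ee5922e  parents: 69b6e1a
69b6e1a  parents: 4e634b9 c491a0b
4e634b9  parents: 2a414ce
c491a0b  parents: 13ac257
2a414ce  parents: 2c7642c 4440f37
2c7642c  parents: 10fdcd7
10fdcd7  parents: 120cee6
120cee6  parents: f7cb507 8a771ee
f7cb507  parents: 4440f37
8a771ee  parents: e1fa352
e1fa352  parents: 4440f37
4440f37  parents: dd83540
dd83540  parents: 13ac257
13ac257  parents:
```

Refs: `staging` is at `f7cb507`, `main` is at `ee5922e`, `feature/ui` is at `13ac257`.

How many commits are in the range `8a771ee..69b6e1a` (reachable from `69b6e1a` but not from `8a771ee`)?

8

Reachable from 69b6e1a: {10fdcd7, 120cee6, 13ac257, 2a414ce, 2c7642c, 4440f37, 4e634b9, 69b6e1a, 8a771ee, c491a0b, dd83540, e1fa352, f7cb507}.
Reachable from 8a771ee: {13ac257, 4440f37, 8a771ee, dd83540, e1fa352}.
In 69b6e1a's history but not 8a771ee's: {10fdcd7, 120cee6, 2a414ce, 2c7642c, 4e634b9, 69b6e1a, c491a0b, f7cb507} — 8 commits.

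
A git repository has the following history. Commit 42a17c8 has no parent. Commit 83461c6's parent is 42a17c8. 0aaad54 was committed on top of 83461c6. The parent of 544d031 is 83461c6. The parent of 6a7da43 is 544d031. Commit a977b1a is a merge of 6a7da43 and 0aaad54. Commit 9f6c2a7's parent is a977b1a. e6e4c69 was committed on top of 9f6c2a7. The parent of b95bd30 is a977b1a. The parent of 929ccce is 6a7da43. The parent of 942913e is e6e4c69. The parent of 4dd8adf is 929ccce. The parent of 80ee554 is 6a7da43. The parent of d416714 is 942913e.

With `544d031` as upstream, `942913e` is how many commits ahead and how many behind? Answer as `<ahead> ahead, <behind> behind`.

6 ahead, 0 behind

Reachable from 942913e: {0aaad54, 42a17c8, 544d031, 6a7da43, 83461c6, 942913e, 9f6c2a7, a977b1a, e6e4c69}.
Reachable from 544d031: {42a17c8, 544d031, 83461c6}.
Only in 942913e's history (ahead): {0aaad54, 6a7da43, 942913e, 9f6c2a7, a977b1a, e6e4c69} — 6.
Only in 544d031's history (behind): {} — 0.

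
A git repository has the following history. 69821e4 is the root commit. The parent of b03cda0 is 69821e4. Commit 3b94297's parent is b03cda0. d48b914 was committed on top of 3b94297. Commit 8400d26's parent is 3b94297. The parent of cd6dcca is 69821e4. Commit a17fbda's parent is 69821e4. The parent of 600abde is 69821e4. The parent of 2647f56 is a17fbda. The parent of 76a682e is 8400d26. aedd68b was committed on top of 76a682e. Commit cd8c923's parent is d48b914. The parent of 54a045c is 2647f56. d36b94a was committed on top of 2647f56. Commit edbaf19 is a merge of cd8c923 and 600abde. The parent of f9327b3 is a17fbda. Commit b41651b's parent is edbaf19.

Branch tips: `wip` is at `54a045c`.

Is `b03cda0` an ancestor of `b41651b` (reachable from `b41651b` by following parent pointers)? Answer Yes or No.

Yes

Ancestors of b41651b (commits reachable by following parents): {3b94297, 600abde, 69821e4, b03cda0, b41651b, cd8c923, d48b914, edbaf19}.
b03cda0 is in that set, so it is an ancestor of b41651b.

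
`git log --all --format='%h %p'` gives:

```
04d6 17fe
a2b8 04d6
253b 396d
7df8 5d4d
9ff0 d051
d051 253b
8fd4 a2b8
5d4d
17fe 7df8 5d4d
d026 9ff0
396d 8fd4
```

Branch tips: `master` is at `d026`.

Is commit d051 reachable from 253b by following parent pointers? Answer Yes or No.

Ancestors of 253b: {04d6, 17fe, 253b, 396d, 5d4d, 7df8, 8fd4, a2b8}.
d051 is not in that set, so it is not an ancestor of 253b.

No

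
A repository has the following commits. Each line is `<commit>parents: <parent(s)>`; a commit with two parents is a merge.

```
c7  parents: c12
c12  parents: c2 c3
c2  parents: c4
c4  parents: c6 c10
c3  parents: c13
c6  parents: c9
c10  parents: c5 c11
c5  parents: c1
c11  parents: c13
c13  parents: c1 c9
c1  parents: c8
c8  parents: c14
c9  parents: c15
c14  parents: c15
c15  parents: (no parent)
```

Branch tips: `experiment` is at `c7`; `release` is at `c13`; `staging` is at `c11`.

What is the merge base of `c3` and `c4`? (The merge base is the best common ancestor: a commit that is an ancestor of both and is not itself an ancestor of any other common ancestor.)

c13

Ancestors of c3: {c1, c13, c14, c15, c3, c8, c9}.
Ancestors of c4: {c1, c10, c11, c13, c14, c15, c4, c5, c6, c8, c9}.
Common ancestors: {c1, c13, c14, c15, c8, c9}.
Among these, c13 is not an ancestor of any other common ancestor — it is the merge base.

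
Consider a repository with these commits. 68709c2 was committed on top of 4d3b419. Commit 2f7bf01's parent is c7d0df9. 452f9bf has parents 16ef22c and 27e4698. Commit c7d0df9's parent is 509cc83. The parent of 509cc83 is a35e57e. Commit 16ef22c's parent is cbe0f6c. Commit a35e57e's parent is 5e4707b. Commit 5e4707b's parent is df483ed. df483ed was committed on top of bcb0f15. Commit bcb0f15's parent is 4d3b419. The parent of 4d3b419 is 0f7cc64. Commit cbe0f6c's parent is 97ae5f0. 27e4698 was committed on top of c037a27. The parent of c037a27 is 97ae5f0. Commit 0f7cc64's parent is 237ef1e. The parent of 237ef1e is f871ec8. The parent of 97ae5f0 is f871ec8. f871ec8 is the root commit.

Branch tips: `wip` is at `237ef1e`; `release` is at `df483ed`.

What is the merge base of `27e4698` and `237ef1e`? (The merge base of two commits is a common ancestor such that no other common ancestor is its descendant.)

Ancestors of 27e4698: {27e4698, 97ae5f0, c037a27, f871ec8}.
Ancestors of 237ef1e: {237ef1e, f871ec8}.
Common ancestors: {f871ec8}.
The only common ancestor is f871ec8, so it is the merge base.

f871ec8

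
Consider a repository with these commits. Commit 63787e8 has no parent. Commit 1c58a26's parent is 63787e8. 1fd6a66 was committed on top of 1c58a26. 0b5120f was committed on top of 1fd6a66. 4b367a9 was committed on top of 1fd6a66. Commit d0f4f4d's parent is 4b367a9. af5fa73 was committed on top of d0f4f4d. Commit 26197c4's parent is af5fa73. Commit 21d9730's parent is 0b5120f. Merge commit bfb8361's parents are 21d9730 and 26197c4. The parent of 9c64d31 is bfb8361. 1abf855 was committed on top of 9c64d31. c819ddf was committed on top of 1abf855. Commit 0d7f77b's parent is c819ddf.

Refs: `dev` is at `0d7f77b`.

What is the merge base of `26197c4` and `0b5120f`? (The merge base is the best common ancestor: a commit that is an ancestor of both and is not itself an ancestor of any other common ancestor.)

Ancestors of 26197c4: {1c58a26, 1fd6a66, 26197c4, 4b367a9, 63787e8, af5fa73, d0f4f4d}.
Ancestors of 0b5120f: {0b5120f, 1c58a26, 1fd6a66, 63787e8}.
Common ancestors: {1c58a26, 1fd6a66, 63787e8}.
Among these, 1fd6a66 is not an ancestor of any other common ancestor — it is the merge base.

1fd6a66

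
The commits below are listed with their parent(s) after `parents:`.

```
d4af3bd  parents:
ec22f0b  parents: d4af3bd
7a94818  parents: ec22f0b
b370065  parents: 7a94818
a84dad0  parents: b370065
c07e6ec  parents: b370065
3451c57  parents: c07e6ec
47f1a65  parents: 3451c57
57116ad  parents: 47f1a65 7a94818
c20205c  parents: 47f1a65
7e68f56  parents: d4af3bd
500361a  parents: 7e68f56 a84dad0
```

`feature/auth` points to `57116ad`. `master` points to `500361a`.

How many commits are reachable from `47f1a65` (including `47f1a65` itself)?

7

Walking parent pointers from 47f1a65: reachable set = {3451c57, 47f1a65, 7a94818, b370065, c07e6ec, d4af3bd, ec22f0b}.
That is 7 commits.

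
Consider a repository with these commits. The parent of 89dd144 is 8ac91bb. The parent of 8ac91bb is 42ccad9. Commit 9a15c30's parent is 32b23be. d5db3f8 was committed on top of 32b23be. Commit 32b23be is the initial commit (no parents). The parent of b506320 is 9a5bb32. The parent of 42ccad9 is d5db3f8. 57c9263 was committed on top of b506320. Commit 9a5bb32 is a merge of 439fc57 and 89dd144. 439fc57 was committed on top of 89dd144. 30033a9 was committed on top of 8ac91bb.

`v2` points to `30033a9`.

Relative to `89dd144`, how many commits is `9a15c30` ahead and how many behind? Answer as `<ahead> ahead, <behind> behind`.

1 ahead, 4 behind

Reachable from 9a15c30: {32b23be, 9a15c30}.
Reachable from 89dd144: {32b23be, 42ccad9, 89dd144, 8ac91bb, d5db3f8}.
Only in 9a15c30's history (ahead): {9a15c30} — 1.
Only in 89dd144's history (behind): {42ccad9, 89dd144, 8ac91bb, d5db3f8} — 4.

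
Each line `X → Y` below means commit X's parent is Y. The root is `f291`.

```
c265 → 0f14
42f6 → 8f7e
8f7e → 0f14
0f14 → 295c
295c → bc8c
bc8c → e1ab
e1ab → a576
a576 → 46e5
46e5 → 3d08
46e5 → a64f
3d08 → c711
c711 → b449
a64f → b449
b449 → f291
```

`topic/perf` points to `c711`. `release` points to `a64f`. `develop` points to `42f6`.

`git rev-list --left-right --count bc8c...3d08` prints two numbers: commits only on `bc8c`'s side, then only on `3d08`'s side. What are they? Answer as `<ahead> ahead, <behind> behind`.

Reachable from bc8c: {3d08, 46e5, a576, a64f, b449, bc8c, c711, e1ab, f291}.
Reachable from 3d08: {3d08, b449, c711, f291}.
Only in bc8c's history (ahead): {46e5, a576, a64f, bc8c, e1ab} — 5.
Only in 3d08's history (behind): {} — 0.

5 ahead, 0 behind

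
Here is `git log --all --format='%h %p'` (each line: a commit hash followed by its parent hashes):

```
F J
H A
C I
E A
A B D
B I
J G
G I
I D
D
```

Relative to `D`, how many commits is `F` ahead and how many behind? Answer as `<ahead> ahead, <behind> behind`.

4 ahead, 0 behind

Reachable from F: {D, F, G, I, J}.
Reachable from D: {D}.
Only in F's history (ahead): {F, G, I, J} — 4.
Only in D's history (behind): {} — 0.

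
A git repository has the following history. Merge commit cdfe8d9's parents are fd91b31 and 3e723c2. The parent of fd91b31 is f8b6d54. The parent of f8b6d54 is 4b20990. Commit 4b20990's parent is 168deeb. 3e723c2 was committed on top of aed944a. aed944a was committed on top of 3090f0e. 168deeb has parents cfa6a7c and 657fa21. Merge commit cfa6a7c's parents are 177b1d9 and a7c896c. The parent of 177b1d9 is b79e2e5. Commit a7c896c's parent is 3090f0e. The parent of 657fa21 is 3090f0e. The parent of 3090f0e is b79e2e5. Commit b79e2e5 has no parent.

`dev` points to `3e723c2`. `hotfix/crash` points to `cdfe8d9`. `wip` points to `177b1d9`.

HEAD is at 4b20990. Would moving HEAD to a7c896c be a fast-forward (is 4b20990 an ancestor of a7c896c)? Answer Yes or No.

No

A fast-forward from 4b20990 to a7c896c is possible iff 4b20990 is an ancestor of a7c896c.
Ancestors of a7c896c: {3090f0e, a7c896c, b79e2e5}.
4b20990 is not among them, so fast-forward is not possible.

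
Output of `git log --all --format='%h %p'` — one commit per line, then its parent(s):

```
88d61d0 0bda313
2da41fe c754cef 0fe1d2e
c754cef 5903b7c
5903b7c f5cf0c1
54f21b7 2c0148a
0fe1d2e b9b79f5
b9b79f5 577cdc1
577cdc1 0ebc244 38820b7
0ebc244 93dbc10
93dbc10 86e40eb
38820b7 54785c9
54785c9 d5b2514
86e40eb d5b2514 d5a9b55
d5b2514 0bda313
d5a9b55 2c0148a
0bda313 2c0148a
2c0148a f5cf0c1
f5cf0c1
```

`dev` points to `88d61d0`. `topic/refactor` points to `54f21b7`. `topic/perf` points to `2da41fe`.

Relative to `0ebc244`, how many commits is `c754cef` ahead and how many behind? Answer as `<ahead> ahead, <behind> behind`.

2 ahead, 7 behind

Reachable from c754cef: {5903b7c, c754cef, f5cf0c1}.
Reachable from 0ebc244: {0bda313, 0ebc244, 2c0148a, 86e40eb, 93dbc10, d5a9b55, d5b2514, f5cf0c1}.
Only in c754cef's history (ahead): {5903b7c, c754cef} — 2.
Only in 0ebc244's history (behind): {0bda313, 0ebc244, 2c0148a, 86e40eb, 93dbc10, d5a9b55, d5b2514} — 7.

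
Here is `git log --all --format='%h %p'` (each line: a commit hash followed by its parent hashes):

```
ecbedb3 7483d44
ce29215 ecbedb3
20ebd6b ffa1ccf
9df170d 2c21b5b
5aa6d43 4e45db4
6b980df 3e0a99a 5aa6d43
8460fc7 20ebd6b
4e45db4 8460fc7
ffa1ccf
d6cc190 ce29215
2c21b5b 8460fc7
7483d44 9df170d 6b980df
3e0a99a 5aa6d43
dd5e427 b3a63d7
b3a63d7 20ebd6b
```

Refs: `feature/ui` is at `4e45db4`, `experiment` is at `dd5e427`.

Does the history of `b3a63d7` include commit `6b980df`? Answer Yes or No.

Ancestors of b3a63d7: {20ebd6b, b3a63d7, ffa1ccf}.
6b980df is not in that set, so it is not an ancestor of b3a63d7.

No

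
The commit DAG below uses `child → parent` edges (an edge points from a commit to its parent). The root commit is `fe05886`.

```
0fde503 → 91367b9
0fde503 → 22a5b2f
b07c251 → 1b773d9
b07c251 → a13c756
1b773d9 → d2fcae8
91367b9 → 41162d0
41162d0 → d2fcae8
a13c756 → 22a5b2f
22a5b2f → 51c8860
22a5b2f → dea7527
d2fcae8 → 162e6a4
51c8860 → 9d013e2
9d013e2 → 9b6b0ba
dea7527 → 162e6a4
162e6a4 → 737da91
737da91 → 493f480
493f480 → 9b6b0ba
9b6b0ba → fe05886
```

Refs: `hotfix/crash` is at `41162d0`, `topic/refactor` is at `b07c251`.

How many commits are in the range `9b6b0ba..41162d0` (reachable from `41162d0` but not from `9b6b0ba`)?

5

Reachable from 41162d0: {162e6a4, 41162d0, 493f480, 737da91, 9b6b0ba, d2fcae8, fe05886}.
Reachable from 9b6b0ba: {9b6b0ba, fe05886}.
In 41162d0's history but not 9b6b0ba's: {162e6a4, 41162d0, 493f480, 737da91, d2fcae8} — 5 commits.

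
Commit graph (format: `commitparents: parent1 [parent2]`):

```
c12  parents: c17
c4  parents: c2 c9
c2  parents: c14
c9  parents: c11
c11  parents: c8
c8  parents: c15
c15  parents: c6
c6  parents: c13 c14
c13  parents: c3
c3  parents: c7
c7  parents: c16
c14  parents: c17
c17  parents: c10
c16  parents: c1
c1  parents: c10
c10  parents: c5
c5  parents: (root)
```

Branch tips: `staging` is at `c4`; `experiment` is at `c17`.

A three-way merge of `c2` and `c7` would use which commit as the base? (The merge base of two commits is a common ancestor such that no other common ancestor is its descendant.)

Ancestors of c2: {c10, c14, c17, c2, c5}.
Ancestors of c7: {c1, c10, c16, c5, c7}.
Common ancestors: {c10, c5}.
Among these, c10 is not an ancestor of any other common ancestor — it is the merge base.

c10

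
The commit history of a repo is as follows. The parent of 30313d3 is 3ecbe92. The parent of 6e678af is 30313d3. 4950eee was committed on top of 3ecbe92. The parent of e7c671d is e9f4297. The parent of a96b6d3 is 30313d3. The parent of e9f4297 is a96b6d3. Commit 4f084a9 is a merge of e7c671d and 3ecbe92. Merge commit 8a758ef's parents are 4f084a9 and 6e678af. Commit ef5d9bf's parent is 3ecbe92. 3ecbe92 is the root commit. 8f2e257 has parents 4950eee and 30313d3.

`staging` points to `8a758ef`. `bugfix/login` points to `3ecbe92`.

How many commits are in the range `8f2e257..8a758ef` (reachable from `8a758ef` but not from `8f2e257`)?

6

Reachable from 8a758ef: {30313d3, 3ecbe92, 4f084a9, 6e678af, 8a758ef, a96b6d3, e7c671d, e9f4297}.
Reachable from 8f2e257: {30313d3, 3ecbe92, 4950eee, 8f2e257}.
In 8a758ef's history but not 8f2e257's: {4f084a9, 6e678af, 8a758ef, a96b6d3, e7c671d, e9f4297} — 6 commits.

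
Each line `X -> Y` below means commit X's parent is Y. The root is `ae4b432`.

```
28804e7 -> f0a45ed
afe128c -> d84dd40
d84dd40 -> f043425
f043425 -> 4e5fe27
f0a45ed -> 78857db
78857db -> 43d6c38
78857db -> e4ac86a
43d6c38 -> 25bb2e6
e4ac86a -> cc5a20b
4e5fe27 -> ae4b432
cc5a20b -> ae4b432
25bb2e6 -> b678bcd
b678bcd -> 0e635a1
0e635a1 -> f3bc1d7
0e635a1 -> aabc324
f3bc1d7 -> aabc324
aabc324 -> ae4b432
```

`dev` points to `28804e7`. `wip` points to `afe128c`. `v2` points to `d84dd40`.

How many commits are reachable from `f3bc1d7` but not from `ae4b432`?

2

Reachable from f3bc1d7: {aabc324, ae4b432, f3bc1d7}.
Reachable from ae4b432: {ae4b432}.
In f3bc1d7's history but not ae4b432's: {aabc324, f3bc1d7} — 2 commits.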